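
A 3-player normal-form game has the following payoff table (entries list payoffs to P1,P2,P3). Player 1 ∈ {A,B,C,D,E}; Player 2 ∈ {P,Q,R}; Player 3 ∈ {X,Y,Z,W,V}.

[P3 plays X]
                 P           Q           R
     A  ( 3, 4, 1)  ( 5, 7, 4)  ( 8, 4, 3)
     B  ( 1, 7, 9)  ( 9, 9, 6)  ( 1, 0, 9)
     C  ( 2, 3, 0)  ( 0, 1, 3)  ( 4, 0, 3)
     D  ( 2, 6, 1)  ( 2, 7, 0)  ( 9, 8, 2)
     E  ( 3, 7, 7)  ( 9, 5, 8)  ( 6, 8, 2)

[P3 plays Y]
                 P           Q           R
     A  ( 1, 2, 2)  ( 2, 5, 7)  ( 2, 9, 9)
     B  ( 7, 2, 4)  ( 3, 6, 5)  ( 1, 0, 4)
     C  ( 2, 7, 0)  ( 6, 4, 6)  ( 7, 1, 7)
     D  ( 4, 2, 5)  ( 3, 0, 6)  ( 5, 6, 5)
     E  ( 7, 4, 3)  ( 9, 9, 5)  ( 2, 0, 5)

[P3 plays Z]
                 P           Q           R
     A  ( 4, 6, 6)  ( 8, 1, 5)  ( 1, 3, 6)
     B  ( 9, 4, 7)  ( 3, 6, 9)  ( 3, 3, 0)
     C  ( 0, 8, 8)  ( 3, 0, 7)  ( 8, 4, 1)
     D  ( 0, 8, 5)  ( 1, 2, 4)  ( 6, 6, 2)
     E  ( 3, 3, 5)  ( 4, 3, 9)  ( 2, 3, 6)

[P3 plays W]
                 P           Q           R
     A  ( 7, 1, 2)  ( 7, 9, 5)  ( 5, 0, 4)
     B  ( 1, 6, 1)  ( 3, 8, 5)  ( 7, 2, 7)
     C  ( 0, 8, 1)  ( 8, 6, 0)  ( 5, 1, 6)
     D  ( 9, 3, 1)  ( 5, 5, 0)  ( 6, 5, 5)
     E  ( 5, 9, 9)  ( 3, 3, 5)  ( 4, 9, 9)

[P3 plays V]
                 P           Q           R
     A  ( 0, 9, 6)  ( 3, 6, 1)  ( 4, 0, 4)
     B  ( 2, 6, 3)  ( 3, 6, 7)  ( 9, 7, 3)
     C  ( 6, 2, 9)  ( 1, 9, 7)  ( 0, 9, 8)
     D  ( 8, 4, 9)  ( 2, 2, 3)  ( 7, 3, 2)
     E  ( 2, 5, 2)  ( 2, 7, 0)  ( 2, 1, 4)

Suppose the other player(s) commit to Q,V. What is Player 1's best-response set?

u_1(A vs Q,V) = 3
u_1(B vs Q,V) = 3
u_1(C vs Q,V) = 1
u_1(D vs Q,V) = 2
u_1(E vs Q,V) = 2
max payoff 3 at {A,B}

argmax u_1 = {A,B}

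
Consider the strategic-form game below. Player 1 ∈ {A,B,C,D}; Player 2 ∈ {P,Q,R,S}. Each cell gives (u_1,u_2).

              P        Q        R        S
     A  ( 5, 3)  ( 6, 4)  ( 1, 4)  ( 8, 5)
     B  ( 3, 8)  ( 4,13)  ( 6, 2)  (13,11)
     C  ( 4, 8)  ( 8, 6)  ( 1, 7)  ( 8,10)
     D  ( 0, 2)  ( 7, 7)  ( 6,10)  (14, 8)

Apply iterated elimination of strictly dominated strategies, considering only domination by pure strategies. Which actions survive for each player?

IESDS → P1:{B,C,D} P2:{Q,R,S}

P2 drop P (S beats it: A:5>3 B:11>8 C:10>8 D:8>2)
P1 drop A (D beats it: Q:7>6 R:6>1 S:14>8)
P1→{B,C,D} P2→{Q,R,S}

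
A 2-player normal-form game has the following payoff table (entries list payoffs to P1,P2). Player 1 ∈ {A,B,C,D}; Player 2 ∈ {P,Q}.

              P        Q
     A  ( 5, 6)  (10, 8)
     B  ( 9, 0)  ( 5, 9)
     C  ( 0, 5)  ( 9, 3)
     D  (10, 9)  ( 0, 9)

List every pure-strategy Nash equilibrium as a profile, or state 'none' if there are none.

(A,P): not NE [P1→D gives 10>5; P2→Q gives 8>6]
(A,Q): NE
(B,P): not NE [P1→D gives 10>9; P2→Q gives 9>0]
(B,Q): not NE [P1→A gives 10>5]
(C,P): not NE [P1→D gives 10>0]
(C,Q): not NE [P1→A gives 10>9; P2→P gives 5>3]
(D,P): NE
(D,Q): not NE [P1→A gives 10>0]

Nash profiles: (A,Q), (D,P)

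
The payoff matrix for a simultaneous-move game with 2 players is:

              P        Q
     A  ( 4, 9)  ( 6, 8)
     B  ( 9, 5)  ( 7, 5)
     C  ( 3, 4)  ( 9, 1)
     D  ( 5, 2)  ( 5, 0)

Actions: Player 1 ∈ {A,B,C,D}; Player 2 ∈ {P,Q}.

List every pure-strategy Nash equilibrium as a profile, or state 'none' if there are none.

PSNE = {(B,P)}

(A,P): not NE [P1→B gives 9>4]
(A,Q): not NE [P1→C gives 9>6; P2→P gives 9>8]
(B,P): NE
(B,Q): not NE [P1→C gives 9>7]
(C,P): not NE [P1→B gives 9>3]
(C,Q): not NE [P2→P gives 4>1]
(D,P): not NE [P1→B gives 9>5]
(D,Q): not NE [P1→C gives 9>5; P2→P gives 2>0]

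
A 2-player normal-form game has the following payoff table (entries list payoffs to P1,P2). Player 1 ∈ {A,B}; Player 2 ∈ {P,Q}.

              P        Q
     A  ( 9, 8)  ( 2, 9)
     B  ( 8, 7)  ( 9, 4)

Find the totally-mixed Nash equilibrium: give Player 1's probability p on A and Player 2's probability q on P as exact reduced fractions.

p=3/4, q=7/8

P1 indiff ⇒ q·9+(1-q)·2 = q·8+(1-q)·9 ⇒ q(1) = (1-q)(7) ⇒ q = 7/8
P2 indiff ⇒ p·8+(1-p)·7 = p·9+(1-p)·4 ⇒ p(-1) = (1-p)(-3) ⇒ p = 3/4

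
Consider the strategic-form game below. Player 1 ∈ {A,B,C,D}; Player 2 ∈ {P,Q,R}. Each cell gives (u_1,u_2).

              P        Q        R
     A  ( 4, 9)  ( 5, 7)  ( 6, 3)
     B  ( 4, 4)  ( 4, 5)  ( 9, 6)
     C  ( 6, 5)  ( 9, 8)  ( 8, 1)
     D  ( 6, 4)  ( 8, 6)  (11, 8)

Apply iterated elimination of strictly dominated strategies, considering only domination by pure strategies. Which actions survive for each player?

IESDS → P1:{C,D} P2:{Q,R}

P1 drop A (C beats it: P:6>4 Q:9>5 R:8>6)
P1 drop B (D beats it: P:6>4 Q:8>4 R:11>9)
P2 drop P (Q beats it: C:8>5 D:6>4)
P1→{C,D} P2→{Q,R}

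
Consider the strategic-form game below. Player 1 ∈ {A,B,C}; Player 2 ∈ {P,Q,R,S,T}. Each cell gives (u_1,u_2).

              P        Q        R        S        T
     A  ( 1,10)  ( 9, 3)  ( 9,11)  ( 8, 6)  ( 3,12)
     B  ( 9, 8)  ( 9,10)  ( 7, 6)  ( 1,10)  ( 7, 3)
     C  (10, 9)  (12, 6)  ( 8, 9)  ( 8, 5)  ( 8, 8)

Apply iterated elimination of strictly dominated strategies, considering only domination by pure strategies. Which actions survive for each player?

Survivors P1:{A,C} P2:{P,R,T}

P1 drop B (C beats it: P:10>9 Q:12>9 R:8>7 S:8>1 T:8>7)
P2 drop Q (P beats it: A:10>3 C:9>6)
P2 drop S (P beats it: A:10>6 C:9>5)
P1→{A,C} P2→{P,R,T}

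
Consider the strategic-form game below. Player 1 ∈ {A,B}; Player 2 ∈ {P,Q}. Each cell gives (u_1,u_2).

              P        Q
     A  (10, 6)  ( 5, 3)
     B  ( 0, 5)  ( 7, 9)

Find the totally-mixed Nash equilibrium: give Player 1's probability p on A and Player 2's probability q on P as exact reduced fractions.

P1 indiff ⇒ q·10+(1-q)·5 = q·0+(1-q)·7 ⇒ q(10) = (1-q)(2) ⇒ q = 1/6
P2 indiff ⇒ p·6+(1-p)·5 = p·3+(1-p)·9 ⇒ p(3) = (1-p)(4) ⇒ p = 4/7

(p,q) = (4/7, 1/6)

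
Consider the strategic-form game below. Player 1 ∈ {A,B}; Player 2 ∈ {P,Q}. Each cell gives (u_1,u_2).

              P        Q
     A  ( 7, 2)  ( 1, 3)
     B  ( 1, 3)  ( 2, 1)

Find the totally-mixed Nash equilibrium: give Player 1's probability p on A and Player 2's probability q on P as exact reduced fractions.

(p,q) = (2/3, 1/7)

P1 indiff ⇒ q·7+(1-q)·1 = q·1+(1-q)·2 ⇒ q(6) = (1-q)(1) ⇒ q = 1/7
P2 indiff ⇒ p·2+(1-p)·3 = p·3+(1-p)·1 ⇒ p(-1) = (1-p)(-2) ⇒ p = 2/3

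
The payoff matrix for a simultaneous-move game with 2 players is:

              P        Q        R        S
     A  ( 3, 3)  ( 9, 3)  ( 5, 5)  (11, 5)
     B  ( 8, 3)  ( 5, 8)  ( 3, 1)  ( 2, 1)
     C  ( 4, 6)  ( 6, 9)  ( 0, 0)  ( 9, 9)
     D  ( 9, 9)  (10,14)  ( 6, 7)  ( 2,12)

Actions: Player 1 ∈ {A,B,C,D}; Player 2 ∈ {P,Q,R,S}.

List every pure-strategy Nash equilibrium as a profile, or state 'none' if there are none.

(A,P): not NE [P1→D gives 9>3; P2→S gives 5>3]
(A,Q): not NE [P1→D gives 10>9; P2→S gives 5>3]
(A,R): not NE [P1→D gives 6>5]
(A,S): NE
(B,P): not NE [P1→D gives 9>8; P2→Q gives 8>3]
(B,Q): not NE [P1→D gives 10>5]
(B,R): not NE [P1→D gives 6>3; P2→Q gives 8>1]
(B,S): not NE [P1→A gives 11>2; P2→Q gives 8>1]
(C,P): not NE [P1→D gives 9>4; P2→S gives 9>6]
(C,Q): not NE [P1→D gives 10>6]
(C,R): not NE [P1→D gives 6>0; P2→S gives 9>0]
(C,S): not NE [P1→A gives 11>9]
(D,P): not NE [P2→Q gives 14>9]
(D,Q): NE
(D,R): not NE [P2→Q gives 14>7]
(D,S): not NE [P1→A gives 11>2; P2→Q gives 14>12]

NE set: (A,S), (D,Q)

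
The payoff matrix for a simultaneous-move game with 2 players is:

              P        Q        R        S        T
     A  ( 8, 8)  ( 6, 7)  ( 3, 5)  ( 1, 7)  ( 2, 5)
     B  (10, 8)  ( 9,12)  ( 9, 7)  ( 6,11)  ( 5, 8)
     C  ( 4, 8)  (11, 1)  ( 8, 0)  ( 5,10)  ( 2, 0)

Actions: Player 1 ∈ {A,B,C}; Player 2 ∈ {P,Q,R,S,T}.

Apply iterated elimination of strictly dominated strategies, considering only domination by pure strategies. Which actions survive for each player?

P1 drop A (B beats it: P:10>8 Q:9>6 R:9>3 S:6>1 T:5>2)
P2 drop P (S beats it: B:11>8 C:10>8)
P2 drop R (Q beats it: B:12>7 C:1>0)
P2 drop T (Q beats it: B:12>8 C:1>0)
P1→{B,C} P2→{Q,S}

IESDS → P1:{B,C} P2:{Q,S}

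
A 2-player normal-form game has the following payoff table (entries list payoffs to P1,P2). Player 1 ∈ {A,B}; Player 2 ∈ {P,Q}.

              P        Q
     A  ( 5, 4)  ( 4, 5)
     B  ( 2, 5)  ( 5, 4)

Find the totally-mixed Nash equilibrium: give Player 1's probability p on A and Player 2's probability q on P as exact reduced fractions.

P1 indiff ⇒ q·5+(1-q)·4 = q·2+(1-q)·5 ⇒ q(3) = (1-q)(1) ⇒ q = 1/4
P2 indiff ⇒ p·4+(1-p)·5 = p·5+(1-p)·4 ⇒ p(-1) = (1-p)(-1) ⇒ p = 1/2

p=1/2, q=1/4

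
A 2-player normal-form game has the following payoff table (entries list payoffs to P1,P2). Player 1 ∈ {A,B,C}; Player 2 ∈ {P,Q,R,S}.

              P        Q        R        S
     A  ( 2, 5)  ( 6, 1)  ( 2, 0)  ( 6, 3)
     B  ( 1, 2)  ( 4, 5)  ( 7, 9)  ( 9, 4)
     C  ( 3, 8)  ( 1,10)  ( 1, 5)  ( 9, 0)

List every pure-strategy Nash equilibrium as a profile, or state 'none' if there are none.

(A,P): not NE [P1→C gives 3>2]
(A,Q): not NE [P2→P gives 5>1]
(A,R): not NE [P1→B gives 7>2; P2→P gives 5>0]
(A,S): not NE [P1→C gives 9>6; P2→P gives 5>3]
(B,P): not NE [P1→C gives 3>1; P2→R gives 9>2]
(B,Q): not NE [P1→A gives 6>4; P2→R gives 9>5]
(B,R): NE
(B,S): not NE [P2→R gives 9>4]
(C,P): not NE [P2→Q gives 10>8]
(C,Q): not NE [P1→A gives 6>1]
(C,R): not NE [P1→B gives 7>1; P2→Q gives 10>5]
(C,S): not NE [P2→Q gives 10>0]

Nash profiles: (B,R)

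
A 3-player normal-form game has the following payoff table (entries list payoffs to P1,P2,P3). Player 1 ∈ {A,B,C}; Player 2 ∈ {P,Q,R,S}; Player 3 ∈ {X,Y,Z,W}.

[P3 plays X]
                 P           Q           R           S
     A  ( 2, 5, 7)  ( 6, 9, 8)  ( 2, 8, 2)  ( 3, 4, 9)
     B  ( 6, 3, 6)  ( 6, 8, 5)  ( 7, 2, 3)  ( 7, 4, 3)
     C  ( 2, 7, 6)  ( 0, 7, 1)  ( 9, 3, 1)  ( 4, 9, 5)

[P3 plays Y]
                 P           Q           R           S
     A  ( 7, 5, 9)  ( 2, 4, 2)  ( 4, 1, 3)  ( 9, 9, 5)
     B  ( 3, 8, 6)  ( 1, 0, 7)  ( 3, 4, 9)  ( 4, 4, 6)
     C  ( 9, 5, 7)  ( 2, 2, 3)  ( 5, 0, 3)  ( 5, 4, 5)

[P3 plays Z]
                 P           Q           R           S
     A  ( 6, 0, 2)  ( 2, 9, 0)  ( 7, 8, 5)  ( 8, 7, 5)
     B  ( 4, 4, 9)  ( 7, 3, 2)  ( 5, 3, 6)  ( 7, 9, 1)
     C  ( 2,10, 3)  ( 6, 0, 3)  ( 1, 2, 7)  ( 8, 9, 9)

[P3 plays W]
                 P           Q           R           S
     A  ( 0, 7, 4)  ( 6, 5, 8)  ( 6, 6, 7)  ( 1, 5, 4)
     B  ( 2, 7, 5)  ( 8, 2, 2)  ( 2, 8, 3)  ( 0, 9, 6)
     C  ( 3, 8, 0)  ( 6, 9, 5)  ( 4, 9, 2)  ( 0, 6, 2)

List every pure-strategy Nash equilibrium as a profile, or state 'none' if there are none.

(A,P,X): not NE [P1→B gives 6>2; P2→Q gives 9>5; P3→Y gives 9>7]
(A,P,Y): not NE [P1→C gives 9>7; P2→S gives 9>5]
(A,P,Z): not NE [P2→Q gives 9>0; P3→Y gives 9>2]
(A,P,W): not NE [P1→C gives 3>0; P3→Y gives 9>4]
(A,Q,X): NE
(A,Q,Y): not NE [P2→S gives 9>4; P3→W gives 8>2]
(A,Q,Z): not NE [P1→B gives 7>2; P3→W gives 8>0]
(A,Q,W): not NE [P1→B gives 8>6; P2→P gives 7>5]
(A,R,X): not NE [P1→C gives 9>2; P2→Q gives 9>8; P3→W gives 7>2]
(A,R,Y): not NE [P1→C gives 5>4; P2→S gives 9>1; P3→W gives 7>3]
(A,R,Z): not NE [P2→Q gives 9>8; P3→W gives 7>5]
(A,R,W): not NE [P2→P gives 7>6]
(A,S,X): not NE [P1→B gives 7>3; P2→Q gives 9>4]
(A,S,Y): not NE [P3→X gives 9>5]
(A,S,Z): not NE [P2→Q gives 9>7; P3→X gives 9>5]
(A,S,W): not NE [P2→P gives 7>5; P3→X gives 9>4]
(B,P,X): not NE [P2→Q gives 8>3; P3→Z gives 9>6]
(B,P,Y): not NE [P1→C gives 9>3; P3→Z gives 9>6]
(B,P,Z): not NE [P1→A gives 6>4; P2→S gives 9>4]
(B,P,W): not NE [P1→C gives 3>2; P2→S gives 9>7; P3→Z gives 9>5]
(B,Q,X): not NE [P3→Y gives 7>5]
(B,Q,Y): not NE [P1→C gives 2>1; P2→P gives 8>0]
(B,Q,Z): not NE [P2→S gives 9>3; P3→Y gives 7>2]
(B,Q,W): not NE [P2→S gives 9>2; P3→Y gives 7>2]
(B,R,X): not NE [P1→C gives 9>7; P2→Q gives 8>2; P3→Y gives 9>3]
(B,R,Y): not NE [P1→C gives 5>3; P2→P gives 8>4]
(B,R,Z): not NE [P1→A gives 7>5; P2→S gives 9>3; P3→Y gives 9>6]
(B,R,W): not NE [P1→A gives 6>2; P2→S gives 9>8; P3→Y gives 9>3]
(B,S,X): not NE [P2→Q gives 8>4; P3→W gives 6>3]
(B,S,Y): not NE [P1→A gives 9>4; P2→P gives 8>4]
(B,S,Z): not NE [P1→C gives 8>7; P3→W gives 6>1]
(B,S,W): not NE [P1→A gives 1>0]
(C,P,X): not NE [P1→B gives 6>2; P2→S gives 9>7; P3→Y gives 7>6]
(C,P,Y): NE
(C,P,Z): not NE [P1→A gives 6>2; P3→Y gives 7>3]
(C,P,W): not NE [P2→R gives 9>8; P3→Y gives 7>0]
(C,Q,X): not NE [P1→B gives 6>0; P2→S gives 9>7; P3→W gives 5>1]
(C,Q,Y): not NE [P2→P gives 5>2; P3→W gives 5>3]
(C,Q,Z): not NE [P1→B gives 7>6; P2→P gives 10>0; P3→W gives 5>3]
(C,Q,W): not NE [P1→B gives 8>6]
(C,R,X): not NE [P2→S gives 9>3; P3→Z gives 7>1]
(C,R,Y): not NE [P2→P gives 5>0; P3→Z gives 7>3]
(C,R,Z): not NE [P1→A gives 7>1; P2→P gives 10>2]
(C,R,W): not NE [P1→A gives 6>4; P3→Z gives 7>2]
(C,S,X): not NE [P1→B gives 7>4; P3→Z gives 9>5]
(C,S,Y): not NE [P1→A gives 9>5; P2→P gives 5>4; P3→Z gives 9>5]
(C,S,Z): not NE [P2→P gives 10>9]
(C,S,W): not NE [P1→A gives 1>0; P2→R gives 9>6; P3→Z gives 9>2]

NE set: (A,Q,X), (C,P,Y)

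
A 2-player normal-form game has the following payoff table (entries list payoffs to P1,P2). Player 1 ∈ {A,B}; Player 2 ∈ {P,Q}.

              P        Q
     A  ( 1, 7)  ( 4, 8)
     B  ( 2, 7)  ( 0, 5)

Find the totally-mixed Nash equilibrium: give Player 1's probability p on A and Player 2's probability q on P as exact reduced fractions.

P1 indiff ⇒ q·1+(1-q)·4 = q·2+(1-q)·0 ⇒ q(-1) = (1-q)(-4) ⇒ q = 4/5
P2 indiff ⇒ p·7+(1-p)·7 = p·8+(1-p)·5 ⇒ p(-1) = (1-p)(-2) ⇒ p = 2/3

p=2/3, q=4/5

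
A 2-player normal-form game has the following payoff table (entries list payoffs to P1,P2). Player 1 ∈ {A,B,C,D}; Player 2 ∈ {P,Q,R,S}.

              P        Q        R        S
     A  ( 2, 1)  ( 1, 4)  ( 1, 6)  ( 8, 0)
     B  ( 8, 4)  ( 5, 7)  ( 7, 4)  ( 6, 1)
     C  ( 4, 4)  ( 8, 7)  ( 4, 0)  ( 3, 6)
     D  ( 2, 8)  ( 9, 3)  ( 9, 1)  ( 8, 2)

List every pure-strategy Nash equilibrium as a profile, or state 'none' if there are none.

PSNE: ∅

(A,P): not NE [P1→B gives 8>2; P2→R gives 6>1]
(A,Q): not NE [P1→D gives 9>1; P2→R gives 6>4]
(A,R): not NE [P1→D gives 9>1]
(A,S): not NE [P2→R gives 6>0]
(B,P): not NE [P2→Q gives 7>4]
(B,Q): not NE [P1→D gives 9>5]
(B,R): not NE [P1→D gives 9>7; P2→Q gives 7>4]
(B,S): not NE [P1→D gives 8>6; P2→Q gives 7>1]
(C,P): not NE [P1→B gives 8>4; P2→Q gives 7>4]
(C,Q): not NE [P1→D gives 9>8]
(C,R): not NE [P1→D gives 9>4; P2→Q gives 7>0]
(C,S): not NE [P1→D gives 8>3; P2→Q gives 7>6]
(D,P): not NE [P1→B gives 8>2]
(D,Q): not NE [P2→P gives 8>3]
(D,R): not NE [P2→P gives 8>1]
(D,S): not NE [P2→P gives 8>2]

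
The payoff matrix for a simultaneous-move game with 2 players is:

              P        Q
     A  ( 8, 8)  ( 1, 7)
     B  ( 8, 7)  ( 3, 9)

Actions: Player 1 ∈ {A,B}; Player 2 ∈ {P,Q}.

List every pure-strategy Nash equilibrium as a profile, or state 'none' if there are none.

NE set: (A,P), (B,Q)

(A,P): NE
(A,Q): not NE [P1→B gives 3>1; P2→P gives 8>7]
(B,P): not NE [P2→Q gives 9>7]
(B,Q): NE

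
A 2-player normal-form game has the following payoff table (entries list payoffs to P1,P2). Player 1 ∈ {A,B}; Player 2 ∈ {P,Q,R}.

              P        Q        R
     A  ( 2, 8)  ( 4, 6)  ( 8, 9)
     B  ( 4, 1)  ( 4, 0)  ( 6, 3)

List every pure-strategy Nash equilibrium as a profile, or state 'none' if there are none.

PSNE = {(A,R)}

(A,P): not NE [P1→B gives 4>2; P2→R gives 9>8]
(A,Q): not NE [P2→R gives 9>6]
(A,R): NE
(B,P): not NE [P2→R gives 3>1]
(B,Q): not NE [P2→R gives 3>0]
(B,R): not NE [P1→A gives 8>6]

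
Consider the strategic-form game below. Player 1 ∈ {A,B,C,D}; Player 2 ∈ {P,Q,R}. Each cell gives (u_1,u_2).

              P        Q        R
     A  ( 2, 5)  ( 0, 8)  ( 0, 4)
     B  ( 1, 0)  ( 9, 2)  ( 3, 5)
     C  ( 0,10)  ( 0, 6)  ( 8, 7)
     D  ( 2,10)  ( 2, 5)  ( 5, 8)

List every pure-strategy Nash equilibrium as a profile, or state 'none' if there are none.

(A,P): not NE [P2→Q gives 8>5]
(A,Q): not NE [P1→B gives 9>0]
(A,R): not NE [P1→C gives 8>0; P2→Q gives 8>4]
(B,P): not NE [P1→D gives 2>1; P2→R gives 5>0]
(B,Q): not NE [P2→R gives 5>2]
(B,R): not NE [P1→C gives 8>3]
(C,P): not NE [P1→D gives 2>0]
(C,Q): not NE [P1→B gives 9>0; P2→P gives 10>6]
(C,R): not NE [P2→P gives 10>7]
(D,P): NE
(D,Q): not NE [P1→B gives 9>2; P2→P gives 10>5]
(D,R): not NE [P1→C gives 8>5; P2→P gives 10>8]

PSNE = {(D,P)}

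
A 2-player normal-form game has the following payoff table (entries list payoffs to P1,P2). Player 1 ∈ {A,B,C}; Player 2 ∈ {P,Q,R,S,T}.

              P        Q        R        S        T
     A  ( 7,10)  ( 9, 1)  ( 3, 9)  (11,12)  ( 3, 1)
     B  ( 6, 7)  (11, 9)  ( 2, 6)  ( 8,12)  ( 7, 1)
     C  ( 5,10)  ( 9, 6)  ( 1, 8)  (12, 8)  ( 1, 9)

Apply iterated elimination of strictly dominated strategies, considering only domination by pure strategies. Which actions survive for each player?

Survivors P1:{A,C} P2:{P,S}

P2 drop Q (S beats it: A:12>1 B:12>9 C:8>6)
P2 drop R (P beats it: A:10>9 B:7>6 C:10>8)
P2 drop T (P beats it: A:10>1 B:7>1 C:10>9)
P1 drop B (A beats it: P:7>6 S:11>8)
P1→{A,C} P2→{P,S}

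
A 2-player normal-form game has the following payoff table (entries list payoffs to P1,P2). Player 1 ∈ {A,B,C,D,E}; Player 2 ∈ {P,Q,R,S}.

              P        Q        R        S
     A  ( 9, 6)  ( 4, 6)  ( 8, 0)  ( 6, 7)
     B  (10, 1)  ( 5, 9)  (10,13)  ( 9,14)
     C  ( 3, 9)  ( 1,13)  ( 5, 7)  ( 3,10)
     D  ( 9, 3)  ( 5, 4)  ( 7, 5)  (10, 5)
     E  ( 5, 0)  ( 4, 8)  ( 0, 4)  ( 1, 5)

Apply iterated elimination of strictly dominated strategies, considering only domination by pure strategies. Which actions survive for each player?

Survivors P1:{B,D} P2:{R,S}

P1 drop A (B beats it: P:10>9 Q:5>4 R:10>8 S:9>6)
P1 drop C (B beats it: P:10>3 Q:5>1 R:10>5 S:9>3)
P1 drop E (B beats it: P:10>5 Q:5>4 R:10>0 S:9>1)
P2 drop P (Q beats it: B:9>1 D:4>3)
P2 drop Q (R beats it: B:13>9 D:5>4)
P1→{B,D} P2→{R,S}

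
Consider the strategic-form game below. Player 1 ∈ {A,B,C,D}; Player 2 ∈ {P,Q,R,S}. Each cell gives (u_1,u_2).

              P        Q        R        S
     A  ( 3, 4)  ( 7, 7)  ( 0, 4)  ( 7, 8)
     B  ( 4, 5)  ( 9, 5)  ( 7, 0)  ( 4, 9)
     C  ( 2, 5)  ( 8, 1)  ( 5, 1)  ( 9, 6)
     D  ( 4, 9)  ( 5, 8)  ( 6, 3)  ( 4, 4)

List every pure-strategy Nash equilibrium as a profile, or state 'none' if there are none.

Nash profiles: (C,S), (D,P)

(A,P): not NE [P1→D gives 4>3; P2→S gives 8>4]
(A,Q): not NE [P1→B gives 9>7; P2→S gives 8>7]
(A,R): not NE [P1→B gives 7>0; P2→S gives 8>4]
(A,S): not NE [P1→C gives 9>7]
(B,P): not NE [P2→S gives 9>5]
(B,Q): not NE [P2→S gives 9>5]
(B,R): not NE [P2→S gives 9>0]
(B,S): not NE [P1→C gives 9>4]
(C,P): not NE [P1→D gives 4>2; P2→S gives 6>5]
(C,Q): not NE [P1→B gives 9>8; P2→S gives 6>1]
(C,R): not NE [P1→B gives 7>5; P2→S gives 6>1]
(C,S): NE
(D,P): NE
(D,Q): not NE [P1→B gives 9>5; P2→P gives 9>8]
(D,R): not NE [P1→B gives 7>6; P2→P gives 9>3]
(D,S): not NE [P1→C gives 9>4; P2→P gives 9>4]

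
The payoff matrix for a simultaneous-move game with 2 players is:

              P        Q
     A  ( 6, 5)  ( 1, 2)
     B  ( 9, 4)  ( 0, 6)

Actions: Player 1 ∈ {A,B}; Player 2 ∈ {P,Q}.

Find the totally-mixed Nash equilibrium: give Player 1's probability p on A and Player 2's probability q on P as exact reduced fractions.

P1 indiff ⇒ q·6+(1-q)·1 = q·9+(1-q)·0 ⇒ q(-3) = (1-q)(-1) ⇒ q = 1/4
P2 indiff ⇒ p·5+(1-p)·4 = p·2+(1-p)·6 ⇒ p(3) = (1-p)(2) ⇒ p = 2/5

P1 mixes 2/5 on A; P2 mixes 1/4 on P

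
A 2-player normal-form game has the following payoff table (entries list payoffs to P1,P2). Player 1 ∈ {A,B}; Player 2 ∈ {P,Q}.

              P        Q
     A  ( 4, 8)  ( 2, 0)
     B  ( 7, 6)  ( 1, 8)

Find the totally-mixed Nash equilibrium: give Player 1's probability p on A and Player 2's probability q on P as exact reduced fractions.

P1 mixes 1/5 on A; P2 mixes 1/4 on P

P1 indiff ⇒ q·4+(1-q)·2 = q·7+(1-q)·1 ⇒ q(-3) = (1-q)(-1) ⇒ q = 1/4
P2 indiff ⇒ p·8+(1-p)·6 = p·0+(1-p)·8 ⇒ p(8) = (1-p)(2) ⇒ p = 1/5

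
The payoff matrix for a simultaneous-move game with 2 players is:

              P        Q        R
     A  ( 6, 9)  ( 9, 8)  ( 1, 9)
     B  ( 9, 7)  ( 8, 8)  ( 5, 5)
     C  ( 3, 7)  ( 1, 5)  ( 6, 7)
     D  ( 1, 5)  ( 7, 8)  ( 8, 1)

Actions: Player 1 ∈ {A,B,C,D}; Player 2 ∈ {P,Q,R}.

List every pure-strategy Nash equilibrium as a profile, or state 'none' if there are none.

(A,P): not NE [P1→B gives 9>6]
(A,Q): not NE [P2→R gives 9>8]
(A,R): not NE [P1→D gives 8>1]
(B,P): not NE [P2→Q gives 8>7]
(B,Q): not NE [P1→A gives 9>8]
(B,R): not NE [P1→D gives 8>5; P2→Q gives 8>5]
(C,P): not NE [P1→B gives 9>3]
(C,Q): not NE [P1→A gives 9>1; P2→R gives 7>5]
(C,R): not NE [P1→D gives 8>6]
(D,P): not NE [P1→B gives 9>1; P2→Q gives 8>5]
(D,Q): not NE [P1→A gives 9>7]
(D,R): not NE [P2→Q gives 8>1]

PSNE: ∅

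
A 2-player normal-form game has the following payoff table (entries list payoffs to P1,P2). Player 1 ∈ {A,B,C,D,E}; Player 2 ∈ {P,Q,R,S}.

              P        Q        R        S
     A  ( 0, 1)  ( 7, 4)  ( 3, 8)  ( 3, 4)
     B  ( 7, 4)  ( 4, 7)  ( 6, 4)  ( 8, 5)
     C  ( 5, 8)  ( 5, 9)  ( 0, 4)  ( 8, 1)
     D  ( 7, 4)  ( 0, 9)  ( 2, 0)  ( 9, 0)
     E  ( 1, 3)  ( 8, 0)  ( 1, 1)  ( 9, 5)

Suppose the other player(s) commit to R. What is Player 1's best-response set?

u_1(A vs R) = 3
u_1(B vs R) = 6
u_1(C vs R) = 0
u_1(D vs R) = 2
u_1(E vs R) = 1
max payoff 6 at {B}

BR_1 = {B}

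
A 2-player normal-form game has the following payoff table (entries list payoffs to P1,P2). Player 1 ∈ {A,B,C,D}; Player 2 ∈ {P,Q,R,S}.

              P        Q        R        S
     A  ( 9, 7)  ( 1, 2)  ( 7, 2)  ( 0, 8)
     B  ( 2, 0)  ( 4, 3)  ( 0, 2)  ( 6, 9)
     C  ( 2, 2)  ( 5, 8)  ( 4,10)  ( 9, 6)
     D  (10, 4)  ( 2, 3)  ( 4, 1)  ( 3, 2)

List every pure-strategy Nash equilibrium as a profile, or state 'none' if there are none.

Nash profiles: (D,P)

(A,P): not NE [P1→D gives 10>9; P2→S gives 8>7]
(A,Q): not NE [P1→C gives 5>1; P2→S gives 8>2]
(A,R): not NE [P2→S gives 8>2]
(A,S): not NE [P1→C gives 9>0]
(B,P): not NE [P1→D gives 10>2; P2→S gives 9>0]
(B,Q): not NE [P1→C gives 5>4; P2→S gives 9>3]
(B,R): not NE [P1→A gives 7>0; P2→S gives 9>2]
(B,S): not NE [P1→C gives 9>6]
(C,P): not NE [P1→D gives 10>2; P2→R gives 10>2]
(C,Q): not NE [P2→R gives 10>8]
(C,R): not NE [P1→A gives 7>4]
(C,S): not NE [P2→R gives 10>6]
(D,P): NE
(D,Q): not NE [P1→C gives 5>2; P2→P gives 4>3]
(D,R): not NE [P1→A gives 7>4; P2→P gives 4>1]
(D,S): not NE [P1→C gives 9>3; P2→P gives 4>2]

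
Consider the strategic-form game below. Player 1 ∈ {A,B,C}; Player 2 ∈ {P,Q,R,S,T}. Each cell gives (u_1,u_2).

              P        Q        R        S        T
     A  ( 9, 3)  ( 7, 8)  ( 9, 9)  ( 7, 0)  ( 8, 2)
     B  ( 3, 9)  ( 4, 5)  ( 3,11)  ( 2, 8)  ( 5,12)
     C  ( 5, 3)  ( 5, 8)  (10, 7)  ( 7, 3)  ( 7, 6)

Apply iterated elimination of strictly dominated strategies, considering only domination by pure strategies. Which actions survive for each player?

P1 drop B (A beats it: P:9>3 Q:7>4 R:9>3 S:7>2 T:8>5)
P2 drop P (Q beats it: A:8>3 C:8>3)
P2 drop S (Q beats it: A:8>0 C:8>3)
P2 drop T (Q beats it: A:8>2 C:8>6)
P1→{A,C} P2→{Q,R}

Remaining: P1:{A,C} P2:{Q,R}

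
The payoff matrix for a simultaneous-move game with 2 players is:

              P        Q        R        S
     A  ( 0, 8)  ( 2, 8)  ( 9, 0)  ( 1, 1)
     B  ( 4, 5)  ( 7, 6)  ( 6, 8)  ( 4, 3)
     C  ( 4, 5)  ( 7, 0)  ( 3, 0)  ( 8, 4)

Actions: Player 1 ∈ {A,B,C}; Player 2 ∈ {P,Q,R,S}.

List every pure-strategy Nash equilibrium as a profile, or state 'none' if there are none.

NE set: (C,P)

(A,P): not NE [P1→C gives 4>0]
(A,Q): not NE [P1→C gives 7>2]
(A,R): not NE [P2→Q gives 8>0]
(A,S): not NE [P1→C gives 8>1; P2→Q gives 8>1]
(B,P): not NE [P2→R gives 8>5]
(B,Q): not NE [P2→R gives 8>6]
(B,R): not NE [P1→A gives 9>6]
(B,S): not NE [P1→C gives 8>4; P2→R gives 8>3]
(C,P): NE
(C,Q): not NE [P2→P gives 5>0]
(C,R): not NE [P1→A gives 9>3; P2→P gives 5>0]
(C,S): not NE [P2→P gives 5>4]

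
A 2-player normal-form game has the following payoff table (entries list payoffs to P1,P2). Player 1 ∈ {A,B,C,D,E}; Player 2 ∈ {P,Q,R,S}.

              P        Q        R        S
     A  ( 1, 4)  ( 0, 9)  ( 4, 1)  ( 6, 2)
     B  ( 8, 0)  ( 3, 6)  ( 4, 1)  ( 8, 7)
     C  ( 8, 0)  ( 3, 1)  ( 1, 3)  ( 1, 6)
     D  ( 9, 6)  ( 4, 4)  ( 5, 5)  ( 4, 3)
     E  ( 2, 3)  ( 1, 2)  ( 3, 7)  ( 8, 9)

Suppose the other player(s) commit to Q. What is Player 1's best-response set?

BR_1 = {D}

u_1(A vs Q) = 0
u_1(B vs Q) = 3
u_1(C vs Q) = 3
u_1(D vs Q) = 4
u_1(E vs Q) = 1
max payoff 4 at {D}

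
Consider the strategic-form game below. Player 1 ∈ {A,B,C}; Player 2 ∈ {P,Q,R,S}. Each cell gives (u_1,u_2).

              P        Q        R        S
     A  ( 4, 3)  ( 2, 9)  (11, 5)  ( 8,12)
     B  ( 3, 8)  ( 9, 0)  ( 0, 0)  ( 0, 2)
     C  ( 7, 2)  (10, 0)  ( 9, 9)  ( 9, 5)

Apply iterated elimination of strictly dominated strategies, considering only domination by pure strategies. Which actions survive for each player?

P1 drop B (C beats it: P:7>3 Q:10>9 R:9>0 S:9>0)
P2 drop P (R beats it: A:5>3 C:9>2)
P2 drop Q (S beats it: A:12>9 C:5>0)
P1→{A,C} P2→{R,S}

IESDS → P1:{A,C} P2:{R,S}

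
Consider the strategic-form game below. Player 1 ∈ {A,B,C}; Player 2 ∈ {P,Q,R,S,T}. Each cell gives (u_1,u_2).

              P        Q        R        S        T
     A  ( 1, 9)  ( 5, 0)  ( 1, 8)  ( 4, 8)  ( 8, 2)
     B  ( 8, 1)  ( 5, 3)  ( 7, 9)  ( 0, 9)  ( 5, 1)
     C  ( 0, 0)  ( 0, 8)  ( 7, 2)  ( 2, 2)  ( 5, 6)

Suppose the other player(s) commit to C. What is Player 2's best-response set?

u_2(P vs C) = 0
u_2(Q vs C) = 8
u_2(R vs C) = 2
u_2(S vs C) = 2
u_2(T vs C) = 6
max payoff 8 at {Q}

argmax u_2 = {Q}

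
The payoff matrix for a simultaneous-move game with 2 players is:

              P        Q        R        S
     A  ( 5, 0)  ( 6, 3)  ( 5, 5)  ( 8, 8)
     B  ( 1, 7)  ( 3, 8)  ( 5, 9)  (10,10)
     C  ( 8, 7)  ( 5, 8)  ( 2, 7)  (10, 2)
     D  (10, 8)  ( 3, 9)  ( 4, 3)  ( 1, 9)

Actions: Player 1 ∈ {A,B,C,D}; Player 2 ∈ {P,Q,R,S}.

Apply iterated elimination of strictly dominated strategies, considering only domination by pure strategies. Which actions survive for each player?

P2 drop P (Q beats it: A:3>0 B:8>7 C:8>7 D:9>8)
P1 drop D (A beats it: Q:6>3 R:5>4 S:8>1)
P1→{A,B,C} P2→{Q,R,S}

IESDS → P1:{A,B,C} P2:{Q,R,S}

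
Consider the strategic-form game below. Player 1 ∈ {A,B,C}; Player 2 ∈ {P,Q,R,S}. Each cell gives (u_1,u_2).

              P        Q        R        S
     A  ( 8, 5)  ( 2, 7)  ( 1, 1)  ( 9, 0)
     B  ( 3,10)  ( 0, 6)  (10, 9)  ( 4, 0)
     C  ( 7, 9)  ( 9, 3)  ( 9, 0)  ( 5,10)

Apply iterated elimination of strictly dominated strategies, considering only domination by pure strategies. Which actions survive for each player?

Remaining: P1:{A,C} P2:{P,Q,S}

P2 drop R (P beats it: A:5>1 B:10>9 C:9>0)
P1 drop B (A beats it: P:8>3 Q:2>0 S:9>4)
P1→{A,C} P2→{P,Q,S}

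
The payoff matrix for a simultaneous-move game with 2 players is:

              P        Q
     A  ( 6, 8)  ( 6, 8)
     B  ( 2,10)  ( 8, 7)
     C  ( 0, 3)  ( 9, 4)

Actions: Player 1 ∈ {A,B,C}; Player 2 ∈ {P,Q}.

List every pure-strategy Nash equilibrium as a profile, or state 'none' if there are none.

NE set: (A,P), (C,Q)

(A,P): NE
(A,Q): not NE [P1→C gives 9>6]
(B,P): not NE [P1→A gives 6>2]
(B,Q): not NE [P1→C gives 9>8; P2→P gives 10>7]
(C,P): not NE [P1→A gives 6>0; P2→Q gives 4>3]
(C,Q): NE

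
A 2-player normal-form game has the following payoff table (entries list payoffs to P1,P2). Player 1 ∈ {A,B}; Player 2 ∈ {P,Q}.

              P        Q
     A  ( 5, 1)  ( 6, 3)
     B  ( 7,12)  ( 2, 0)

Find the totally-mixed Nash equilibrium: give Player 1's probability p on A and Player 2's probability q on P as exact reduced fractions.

P1 mixes 6/7 on A; P2 mixes 2/3 on P

P1 indiff ⇒ q·5+(1-q)·6 = q·7+(1-q)·2 ⇒ q(-2) = (1-q)(-4) ⇒ q = 2/3
P2 indiff ⇒ p·1+(1-p)·12 = p·3+(1-p)·0 ⇒ p(-2) = (1-p)(-12) ⇒ p = 6/7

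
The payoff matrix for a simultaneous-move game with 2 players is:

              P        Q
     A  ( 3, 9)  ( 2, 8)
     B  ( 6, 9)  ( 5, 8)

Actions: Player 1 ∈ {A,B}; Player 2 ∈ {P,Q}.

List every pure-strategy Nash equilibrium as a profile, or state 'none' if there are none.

Nash profiles: (B,P)

(A,P): not NE [P1→B gives 6>3]
(A,Q): not NE [P1→B gives 5>2; P2→P gives 9>8]
(B,P): NE
(B,Q): not NE [P2→P gives 9>8]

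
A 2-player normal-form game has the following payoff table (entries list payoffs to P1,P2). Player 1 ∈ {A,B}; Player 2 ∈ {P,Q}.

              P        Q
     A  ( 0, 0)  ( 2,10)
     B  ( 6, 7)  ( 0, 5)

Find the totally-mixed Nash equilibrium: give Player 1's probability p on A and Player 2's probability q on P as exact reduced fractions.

P1 indiff ⇒ q·0+(1-q)·2 = q·6+(1-q)·0 ⇒ q(-6) = (1-q)(-2) ⇒ q = 1/4
P2 indiff ⇒ p·0+(1-p)·7 = p·10+(1-p)·5 ⇒ p(-10) = (1-p)(-2) ⇒ p = 1/6

P1 mixes 1/6 on A; P2 mixes 1/4 on P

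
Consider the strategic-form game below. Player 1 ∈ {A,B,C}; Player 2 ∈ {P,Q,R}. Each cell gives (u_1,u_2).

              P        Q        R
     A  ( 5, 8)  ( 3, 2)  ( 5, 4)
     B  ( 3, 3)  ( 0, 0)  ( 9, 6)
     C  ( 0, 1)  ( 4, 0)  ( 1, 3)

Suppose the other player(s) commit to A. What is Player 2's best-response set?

u_2(P vs A) = 8
u_2(Q vs A) = 2
u_2(R vs A) = 4
max payoff 8 at {P}

P2 best: {P}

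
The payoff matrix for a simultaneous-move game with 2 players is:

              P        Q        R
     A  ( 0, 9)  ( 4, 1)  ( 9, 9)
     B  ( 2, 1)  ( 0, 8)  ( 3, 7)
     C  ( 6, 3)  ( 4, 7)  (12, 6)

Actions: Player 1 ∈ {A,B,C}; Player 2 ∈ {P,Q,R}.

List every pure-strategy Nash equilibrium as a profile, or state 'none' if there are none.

NE set: (C,Q)

(A,P): not NE [P1→C gives 6>0]
(A,Q): not NE [P2→R gives 9>1]
(A,R): not NE [P1→C gives 12>9]
(B,P): not NE [P1→C gives 6>2; P2→Q gives 8>1]
(B,Q): not NE [P1→C gives 4>0]
(B,R): not NE [P1→C gives 12>3; P2→Q gives 8>7]
(C,P): not NE [P2→Q gives 7>3]
(C,Q): NE
(C,R): not NE [P2→Q gives 7>6]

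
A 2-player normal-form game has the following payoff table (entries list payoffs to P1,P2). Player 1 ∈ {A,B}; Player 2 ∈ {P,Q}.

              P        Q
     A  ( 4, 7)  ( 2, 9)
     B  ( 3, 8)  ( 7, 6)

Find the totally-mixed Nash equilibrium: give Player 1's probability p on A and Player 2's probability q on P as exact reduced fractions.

(p,q) = (1/2, 5/6)

P1 indiff ⇒ q·4+(1-q)·2 = q·3+(1-q)·7 ⇒ q(1) = (1-q)(5) ⇒ q = 5/6
P2 indiff ⇒ p·7+(1-p)·8 = p·9+(1-p)·6 ⇒ p(-2) = (1-p)(-2) ⇒ p = 1/2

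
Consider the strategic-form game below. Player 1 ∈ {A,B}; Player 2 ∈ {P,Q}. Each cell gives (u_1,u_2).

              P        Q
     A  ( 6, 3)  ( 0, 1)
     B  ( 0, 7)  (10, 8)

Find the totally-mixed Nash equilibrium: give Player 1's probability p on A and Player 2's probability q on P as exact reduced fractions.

p=1/3, q=5/8

P1 indiff ⇒ q·6+(1-q)·0 = q·0+(1-q)·10 ⇒ q(6) = (1-q)(10) ⇒ q = 5/8
P2 indiff ⇒ p·3+(1-p)·7 = p·1+(1-p)·8 ⇒ p(2) = (1-p)(1) ⇒ p = 1/3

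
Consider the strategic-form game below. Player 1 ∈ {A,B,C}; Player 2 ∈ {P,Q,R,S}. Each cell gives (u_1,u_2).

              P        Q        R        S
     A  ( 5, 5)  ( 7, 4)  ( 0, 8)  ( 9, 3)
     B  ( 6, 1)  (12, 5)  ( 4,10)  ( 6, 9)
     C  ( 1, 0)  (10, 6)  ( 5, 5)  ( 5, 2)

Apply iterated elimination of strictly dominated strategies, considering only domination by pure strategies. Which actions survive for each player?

Survivors P1:{B,C} P2:{Q,R}

P2 drop P (R beats it: A:8>5 B:10>1 C:5>0)
P2 drop S (R beats it: A:8>3 B:10>9 C:5>2)
P1 drop A (B beats it: Q:12>7 R:4>0)
P1→{B,C} P2→{Q,R}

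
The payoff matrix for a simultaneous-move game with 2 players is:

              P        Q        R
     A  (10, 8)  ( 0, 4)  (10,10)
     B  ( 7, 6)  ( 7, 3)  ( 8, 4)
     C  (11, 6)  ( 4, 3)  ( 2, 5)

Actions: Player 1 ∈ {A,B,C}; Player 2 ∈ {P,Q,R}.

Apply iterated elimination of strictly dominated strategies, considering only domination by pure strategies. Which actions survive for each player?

P2 drop Q (P beats it: A:8>4 B:6>3 C:6>3)
P1 drop B (A beats it: P:10>7 R:10>8)
P1→{A,C} P2→{P,R}

IESDS → P1:{A,C} P2:{P,R}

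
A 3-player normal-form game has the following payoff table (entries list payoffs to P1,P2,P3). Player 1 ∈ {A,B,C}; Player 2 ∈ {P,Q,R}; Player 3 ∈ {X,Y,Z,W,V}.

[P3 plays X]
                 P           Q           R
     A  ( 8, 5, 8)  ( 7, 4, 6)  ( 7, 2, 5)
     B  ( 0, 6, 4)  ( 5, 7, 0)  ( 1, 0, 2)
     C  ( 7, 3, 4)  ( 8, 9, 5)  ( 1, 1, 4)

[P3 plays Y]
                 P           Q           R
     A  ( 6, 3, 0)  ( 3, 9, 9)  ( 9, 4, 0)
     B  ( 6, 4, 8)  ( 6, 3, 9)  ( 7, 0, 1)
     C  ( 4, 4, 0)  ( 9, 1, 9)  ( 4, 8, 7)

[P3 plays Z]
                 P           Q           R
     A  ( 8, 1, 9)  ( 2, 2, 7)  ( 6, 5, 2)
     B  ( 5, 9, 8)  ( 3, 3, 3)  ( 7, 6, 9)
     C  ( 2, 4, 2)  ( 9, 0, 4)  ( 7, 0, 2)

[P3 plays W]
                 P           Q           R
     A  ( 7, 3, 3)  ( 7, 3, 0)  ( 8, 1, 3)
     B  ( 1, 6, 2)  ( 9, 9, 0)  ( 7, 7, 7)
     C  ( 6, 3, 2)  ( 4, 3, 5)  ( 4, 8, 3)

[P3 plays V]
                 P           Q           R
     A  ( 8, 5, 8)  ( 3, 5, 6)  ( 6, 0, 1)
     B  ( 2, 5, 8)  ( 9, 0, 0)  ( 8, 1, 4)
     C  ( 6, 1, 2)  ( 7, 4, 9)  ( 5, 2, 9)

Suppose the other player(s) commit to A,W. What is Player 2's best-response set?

argmax u_2 = {P,Q}

u_2(P vs A,W) = 3
u_2(Q vs A,W) = 3
u_2(R vs A,W) = 1
max payoff 3 at {P,Q}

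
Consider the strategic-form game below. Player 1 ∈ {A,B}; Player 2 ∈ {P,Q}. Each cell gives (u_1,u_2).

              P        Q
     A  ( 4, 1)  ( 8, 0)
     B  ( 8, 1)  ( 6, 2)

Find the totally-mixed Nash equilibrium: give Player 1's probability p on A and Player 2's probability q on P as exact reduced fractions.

(p,q) = (1/2, 1/3)

P1 indiff ⇒ q·4+(1-q)·8 = q·8+(1-q)·6 ⇒ q(-4) = (1-q)(-2) ⇒ q = 1/3
P2 indiff ⇒ p·1+(1-p)·1 = p·0+(1-p)·2 ⇒ p(1) = (1-p)(1) ⇒ p = 1/2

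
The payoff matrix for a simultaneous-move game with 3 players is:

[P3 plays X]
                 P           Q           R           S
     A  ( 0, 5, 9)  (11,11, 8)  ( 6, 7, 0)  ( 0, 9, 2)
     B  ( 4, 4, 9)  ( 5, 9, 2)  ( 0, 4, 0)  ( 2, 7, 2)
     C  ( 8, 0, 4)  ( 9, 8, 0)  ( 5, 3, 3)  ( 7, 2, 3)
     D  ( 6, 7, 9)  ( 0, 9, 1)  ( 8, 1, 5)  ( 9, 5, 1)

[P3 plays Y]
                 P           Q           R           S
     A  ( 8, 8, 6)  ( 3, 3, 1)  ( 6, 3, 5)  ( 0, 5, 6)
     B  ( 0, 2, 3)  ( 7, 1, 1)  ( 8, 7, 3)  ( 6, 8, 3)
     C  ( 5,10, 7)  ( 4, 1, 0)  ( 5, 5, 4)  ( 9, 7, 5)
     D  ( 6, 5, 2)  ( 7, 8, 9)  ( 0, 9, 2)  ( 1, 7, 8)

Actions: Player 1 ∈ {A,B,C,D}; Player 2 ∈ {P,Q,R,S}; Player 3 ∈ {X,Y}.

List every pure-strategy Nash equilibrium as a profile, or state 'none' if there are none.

(A,P,X): not NE [P1→C gives 8>0; P2→Q gives 11>5]
(A,P,Y): not NE [P3→X gives 9>6]
(A,Q,X): NE
(A,Q,Y): not NE [P1→D gives 7>3; P2→P gives 8>3; P3→X gives 8>1]
(A,R,X): not NE [P1→D gives 8>6; P2→Q gives 11>7; P3→Y gives 5>0]
(A,R,Y): not NE [P1→B gives 8>6; P2→P gives 8>3]
(A,S,X): not NE [P1→D gives 9>0; P2→Q gives 11>9; P3→Y gives 6>2]
(A,S,Y): not NE [P1→C gives 9>0; P2→P gives 8>5]
(B,P,X): not NE [P1→C gives 8>4; P2→Q gives 9>4]
(B,P,Y): not NE [P1→A gives 8>0; P2→S gives 8>2; P3→X gives 9>3]
(B,Q,X): not NE [P1→A gives 11>5]
(B,Q,Y): not NE [P2→S gives 8>1; P3→X gives 2>1]
(B,R,X): not NE [P1→D gives 8>0; P2→Q gives 9>4; P3→Y gives 3>0]
(B,R,Y): not NE [P2→S gives 8>7]
(B,S,X): not NE [P1→D gives 9>2; P2→Q gives 9>7; P3→Y gives 3>2]
(B,S,Y): not NE [P1→C gives 9>6]
(C,P,X): not NE [P2→Q gives 8>0; P3→Y gives 7>4]
(C,P,Y): not NE [P1→A gives 8>5]
(C,Q,X): not NE [P1→A gives 11>9]
(C,Q,Y): not NE [P1→D gives 7>4; P2→P gives 10>1]
(C,R,X): not NE [P1→D gives 8>5; P2→Q gives 8>3; P3→Y gives 4>3]
(C,R,Y): not NE [P1→B gives 8>5; P2→P gives 10>5]
(C,S,X): not NE [P1→D gives 9>7; P2→Q gives 8>2; P3→Y gives 5>3]
(C,S,Y): not NE [P2→P gives 10>7]
(D,P,X): not NE [P1→C gives 8>6; P2→Q gives 9>7]
(D,P,Y): not NE [P1→A gives 8>6; P2→R gives 9>5; P3→X gives 9>2]
(D,Q,X): not NE [P1→A gives 11>0; P3→Y gives 9>1]
(D,Q,Y): not NE [P2→R gives 9>8]
(D,R,X): not NE [P2→Q gives 9>1]
(D,R,Y): not NE [P1→B gives 8>0; P3→X gives 5>2]
(D,S,X): not NE [P2→Q gives 9>5; P3→Y gives 8>1]
(D,S,Y): not NE [P1→C gives 9>1; P2→R gives 9>7]

PSNE = {(A,Q,X)}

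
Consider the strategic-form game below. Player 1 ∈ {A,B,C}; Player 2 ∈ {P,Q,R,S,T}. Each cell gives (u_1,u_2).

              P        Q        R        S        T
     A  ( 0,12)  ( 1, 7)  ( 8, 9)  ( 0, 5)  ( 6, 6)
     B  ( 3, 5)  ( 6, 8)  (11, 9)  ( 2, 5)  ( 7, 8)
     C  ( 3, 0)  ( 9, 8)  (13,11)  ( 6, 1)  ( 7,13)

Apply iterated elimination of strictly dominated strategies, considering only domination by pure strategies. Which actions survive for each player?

P1 drop A (B beats it: P:3>0 Q:6>1 R:11>8 S:2>0 T:7>6)
P2 drop P (Q beats it: B:8>5 C:8>0)
P2 drop Q (R beats it: B:9>8 C:11>8)
P2 drop S (R beats it: B:9>5 C:11>1)
P1→{B,C} P2→{R,T}

Remaining: P1:{B,C} P2:{R,T}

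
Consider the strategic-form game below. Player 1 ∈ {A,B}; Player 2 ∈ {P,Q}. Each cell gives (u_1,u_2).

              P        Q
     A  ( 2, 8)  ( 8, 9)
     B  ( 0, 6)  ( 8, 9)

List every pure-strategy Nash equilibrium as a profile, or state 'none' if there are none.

NE set: (A,Q), (B,Q)

(A,P): not NE [P2→Q gives 9>8]
(A,Q): NE
(B,P): not NE [P1→A gives 2>0; P2→Q gives 9>6]
(B,Q): NE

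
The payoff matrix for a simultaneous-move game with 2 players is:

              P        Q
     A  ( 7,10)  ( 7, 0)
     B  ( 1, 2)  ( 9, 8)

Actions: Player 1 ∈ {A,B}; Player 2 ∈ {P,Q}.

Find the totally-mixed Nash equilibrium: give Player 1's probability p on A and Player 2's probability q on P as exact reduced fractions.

P1 indiff ⇒ q·7+(1-q)·7 = q·1+(1-q)·9 ⇒ q(6) = (1-q)(2) ⇒ q = 1/4
P2 indiff ⇒ p·10+(1-p)·2 = p·0+(1-p)·8 ⇒ p(10) = (1-p)(6) ⇒ p = 3/8

(p,q) = (3/8, 1/4)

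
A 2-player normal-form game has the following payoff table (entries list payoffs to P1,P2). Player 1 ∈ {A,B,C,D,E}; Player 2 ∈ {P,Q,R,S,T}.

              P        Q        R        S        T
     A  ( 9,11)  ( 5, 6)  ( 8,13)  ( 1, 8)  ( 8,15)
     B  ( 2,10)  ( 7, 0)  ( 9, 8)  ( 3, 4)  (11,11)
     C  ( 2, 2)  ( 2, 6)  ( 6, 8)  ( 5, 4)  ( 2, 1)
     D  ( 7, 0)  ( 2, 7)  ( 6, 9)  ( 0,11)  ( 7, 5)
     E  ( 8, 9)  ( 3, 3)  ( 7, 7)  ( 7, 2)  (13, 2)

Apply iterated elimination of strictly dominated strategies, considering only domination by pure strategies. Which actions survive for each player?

Survivors P1:{A,B,E} P2:{P,R,T}

P1 drop C (E beats it: P:8>2 Q:3>2 R:7>6 S:7>5 T:13>2)
P1 drop D (A beats it: P:9>7 Q:5>2 R:8>6 S:1>0 T:8>7)
P2 drop Q (P beats it: A:11>6 B:10>0 E:9>3)
P2 drop S (P beats it: A:11>8 B:10>4 E:9>2)
P1→{A,B,E} P2→{P,R,T}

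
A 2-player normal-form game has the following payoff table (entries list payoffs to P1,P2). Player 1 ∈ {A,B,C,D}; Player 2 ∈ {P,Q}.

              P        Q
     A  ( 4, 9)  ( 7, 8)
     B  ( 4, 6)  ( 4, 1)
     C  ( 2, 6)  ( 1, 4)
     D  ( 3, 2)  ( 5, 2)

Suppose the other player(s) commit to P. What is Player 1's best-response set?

P1 best: {A,B}

u_1(A vs P) = 4
u_1(B vs P) = 4
u_1(C vs P) = 2
u_1(D vs P) = 3
max payoff 4 at {A,B}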